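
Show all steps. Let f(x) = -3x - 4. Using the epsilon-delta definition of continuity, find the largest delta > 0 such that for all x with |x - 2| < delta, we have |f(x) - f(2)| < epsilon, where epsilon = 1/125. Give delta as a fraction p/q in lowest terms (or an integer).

We compute f(2) = -3*(2) - 4 = -10.
|f(x) - f(2)| = |-3x - 4 - (-10)| = |-3(x - 2)| = 3|x - 2|.
We need 3|x - 2| < 1/125, i.e. |x - 2| < 1/125 / 3 = 1/375.
So any delta <= 1/375 works. Conversely, if delta > 1/375, then x = 2 + 1/375 satisfies |x - 2| = 1/375 < delta but |f(x) - f(2)| = 3 * 1/375 = 1/125, which is not < 1/125; so no larger delta works.
Hence the largest such delta is 1/375.

1/375


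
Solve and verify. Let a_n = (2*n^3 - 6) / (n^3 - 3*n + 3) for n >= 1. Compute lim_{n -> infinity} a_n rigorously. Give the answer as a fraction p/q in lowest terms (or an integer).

Divide numerator and denominator by n^3, the highest power:
numerator / n^3 = 2 - 6/n^3
denominator / n^3 = 1 - 3/n^2 + 3/n^3
As n -> infinity, all terms of the form c/n^k (k >= 1) tend to 0.
So numerator / n^3 -> 2 and denominator / n^3 -> 1.
Therefore lim a_n = 2.

2


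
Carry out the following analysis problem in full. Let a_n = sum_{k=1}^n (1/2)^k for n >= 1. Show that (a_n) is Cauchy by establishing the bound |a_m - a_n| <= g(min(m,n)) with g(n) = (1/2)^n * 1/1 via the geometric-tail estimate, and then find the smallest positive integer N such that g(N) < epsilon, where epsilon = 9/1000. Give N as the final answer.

For m > n >= 1: |a_m - a_n| = sum_{k=n+1}^m (1/2)^k < sum_{k=n+1}^infinity (1/2)^k = (1/2)^(n+1) / (1 - 1/2) = (1/2)^n * (1/2) * (2/1) = (1/2)^n * 1/1.
So g(n) = (1/2)^n / 1. Since g(n) -> 0, (a_n) is Cauchy.
Now solve g(N) < 9/1000: (1/2)^N / 1 < 9/1000 <=> 2^N > 1 / (1 * 9/1000) = 1000/9.
Check powers of 2: 2^6 = 64 <= 1000/9, 2^7 = 128 > 1000/9.
So the smallest such N is 7. Check: g(7) = 1/(1 * 128) = 1/128 < 9/1000.

7


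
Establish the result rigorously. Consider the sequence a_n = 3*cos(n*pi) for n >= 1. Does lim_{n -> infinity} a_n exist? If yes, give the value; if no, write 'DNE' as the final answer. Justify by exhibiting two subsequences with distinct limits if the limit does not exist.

Examine the behaviour of a_n along subsequences.
cos(n*pi) = (-1)^n, so a_n = 3*(-1)^n. a_{2k} = 3 -> 3. a_{2k+1} = -3 -> -3.
Since these two subsequential limits are 3 and -3, distinct, the full sequence cannot converge (a convergent sequence has all subsequences tending to the same limit). So lim a_n does not exist.

DNE


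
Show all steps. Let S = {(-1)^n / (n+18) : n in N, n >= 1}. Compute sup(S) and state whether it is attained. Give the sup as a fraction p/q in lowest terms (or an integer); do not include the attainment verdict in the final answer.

Analysis:
- Values: -1/19, 1/20, -1/21, 1/22, -1/23, ...
- Positive terms (even n): 1/(2+18), 1/(4+18), ... decreasing -> max = 1/20 (n=2).
- Negative terms (odd n): -1/(1+18), -1/(3+18), ... increasing -> min = -1/19 (n=1).
- So sup = 1/20 (attained at n=2); inf = -1/19 (attained at n=1).
Conclusion: sup(S) = 1/20, attained in S.

1/20


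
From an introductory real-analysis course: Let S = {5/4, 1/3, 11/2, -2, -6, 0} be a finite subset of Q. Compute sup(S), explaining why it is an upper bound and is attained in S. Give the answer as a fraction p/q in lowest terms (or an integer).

S is finite, so sup(S) = max(S).
Sorted decreasing:
11/2, 5/4, 1/3, 0, -2, -6
The extremum is 11/2.
For every x in S, x <= 11/2. And 11/2 is in S, so it is attained.
Therefore sup(S) = 11/2.

11/2


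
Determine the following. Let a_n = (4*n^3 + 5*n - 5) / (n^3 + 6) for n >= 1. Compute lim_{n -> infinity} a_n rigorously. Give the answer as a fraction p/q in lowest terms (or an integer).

Divide numerator and denominator by n^3, the highest power:
numerator / n^3 = 4 + 5/n^2 - 5/n^3
denominator / n^3 = 1 + 6/n^3
As n -> infinity, all terms of the form c/n^k (k >= 1) tend to 0.
So numerator / n^3 -> 4 and denominator / n^3 -> 1.
Therefore lim a_n = 4.

4


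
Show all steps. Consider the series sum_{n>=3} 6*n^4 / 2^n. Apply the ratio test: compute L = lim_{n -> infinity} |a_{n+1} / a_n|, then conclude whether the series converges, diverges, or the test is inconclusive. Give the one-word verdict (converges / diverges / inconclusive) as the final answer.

Let a_n denote the general term. Form the ratio a_{n+1}/a_n and simplify:
a_{n+1}/a_n = (n + 1)^4/(2*n^4)
Take the limit as n -> infinity: L = 1/2.
Since L = 1/2 < 1, the ratio test implies the series converges.

converges


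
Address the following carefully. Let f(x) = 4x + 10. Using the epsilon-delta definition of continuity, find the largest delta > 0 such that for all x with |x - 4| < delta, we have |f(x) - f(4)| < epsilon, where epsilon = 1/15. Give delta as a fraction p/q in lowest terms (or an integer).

We compute f(4) = 4*(4) + 10 = 26.
|f(x) - f(4)| = |4x + 10 - (26)| = |4(x - 4)| = 4|x - 4|.
We need 4|x - 4| < 1/15, i.e. |x - 4| < 1/15 / 4 = 1/60.
So any delta <= 1/60 works. Conversely, if delta > 1/60, then x = 4 + 1/60 satisfies |x - 4| = 1/60 < delta but |f(x) - f(4)| = 4 * 1/60 = 1/15, which is not < 1/15; so no larger delta works.
Hence the largest such delta is 1/60.

1/60


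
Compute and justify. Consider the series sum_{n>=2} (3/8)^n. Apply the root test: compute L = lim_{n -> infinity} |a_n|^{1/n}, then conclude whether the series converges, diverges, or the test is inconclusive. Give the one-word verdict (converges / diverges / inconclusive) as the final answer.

Let a_n denote the general term. Form |a_n|^(1/n) and simplify:
|a_n|^(1/n) = 3/8
Take the limit as n -> infinity: L = 3/8.
Since L = 3/8 < 1, the root test implies convergence.

converges


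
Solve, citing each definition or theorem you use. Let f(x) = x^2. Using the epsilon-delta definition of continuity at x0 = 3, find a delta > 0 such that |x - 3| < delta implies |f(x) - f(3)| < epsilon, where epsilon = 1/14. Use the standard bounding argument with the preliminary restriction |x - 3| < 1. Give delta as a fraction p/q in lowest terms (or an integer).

Factor: |x^2 - (3)^2| = |x - 3| * |x + 3|.
Impose |x - 3| < 1 first. Then |x + 3| = |(x - 3) + 2*(3)| <= |x - 3| + 2*|3| < 1 + 6 = 7.
So |x^2 - (3)^2| < delta * 7.
We need delta * 7 <= 1/14, i.e. delta <= 1/14/7 = 1/98.
Since 1/98 < 1, this is tighter than 1; take delta = 1/98.
So delta = 1/98 works.

1/98


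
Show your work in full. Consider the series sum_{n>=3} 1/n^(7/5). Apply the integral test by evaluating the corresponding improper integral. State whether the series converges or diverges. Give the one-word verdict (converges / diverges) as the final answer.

Let f(x) = x^(-7/5). Then f is positive, continuous, and decreasing on [3, infinity), so the integral test applies.
Compute the improper integral int_{3}^infinity f(x) dx:
  antiderivative F(x) = -5/(2*x^(2/5)).
  As x -> infinity, F(x) -> 0 (since p = 7/5 > 1).
  So int = F(infinity) - F(3) = 0 - (-5*3^(3/5)/6) = 5*3^(3/5)/6.
  Finite, so by the integral test, the series converges.

converges


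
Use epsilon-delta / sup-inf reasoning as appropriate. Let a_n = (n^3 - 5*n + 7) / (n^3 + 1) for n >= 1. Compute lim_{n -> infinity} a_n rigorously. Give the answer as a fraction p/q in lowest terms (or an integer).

Divide numerator and denominator by n^3, the highest power:
numerator / n^3 = 1 - 5/n^2 + 7/n^3
denominator / n^3 = 1 + n^(-3)
As n -> infinity, all terms of the form c/n^k (k >= 1) tend to 0.
So numerator / n^3 -> 1 and denominator / n^3 -> 1.
Therefore lim a_n = 1.

1


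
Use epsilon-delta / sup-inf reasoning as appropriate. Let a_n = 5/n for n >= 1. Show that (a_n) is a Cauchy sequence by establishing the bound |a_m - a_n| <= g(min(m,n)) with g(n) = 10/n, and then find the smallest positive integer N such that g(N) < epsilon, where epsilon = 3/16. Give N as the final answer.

For any m, n >= 1, by the triangle inequality:
|a_m - a_n| = |5/m - 5/n| <= 5*1/m + 5*1/n <= 10/min(m,n).
So g(n) = 10/n bounds the Cauchy difference. Since g(n) -> 0, (a_n) is Cauchy.
Now solve g(N) < 3/16: 10/N < 3/16 <=> N > 10 / (3/16) = 160/3.
The smallest integer strictly greater than 160/3 is N = 54.
Check: g(54) = 10/54 = 5/27 < 3/16; g(53) = 10/53 >= 3/16. So N = 54.

54


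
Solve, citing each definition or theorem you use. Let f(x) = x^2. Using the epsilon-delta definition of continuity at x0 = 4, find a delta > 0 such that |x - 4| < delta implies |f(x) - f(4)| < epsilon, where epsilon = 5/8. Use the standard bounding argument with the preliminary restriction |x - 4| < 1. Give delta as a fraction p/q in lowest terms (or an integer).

Factor: |x^2 - (4)^2| = |x - 4| * |x + 4|.
Impose |x - 4| < 1 first. Then |x + 4| = |(x - 4) + 2*(4)| <= |x - 4| + 2*|4| < 1 + 8 = 9.
So |x^2 - (4)^2| < delta * 9.
We need delta * 9 <= 5/8, i.e. delta <= 5/8/9 = 5/72.
Since 5/72 < 1, this is tighter than 1; take delta = 5/72.
So delta = 5/72 works.

5/72


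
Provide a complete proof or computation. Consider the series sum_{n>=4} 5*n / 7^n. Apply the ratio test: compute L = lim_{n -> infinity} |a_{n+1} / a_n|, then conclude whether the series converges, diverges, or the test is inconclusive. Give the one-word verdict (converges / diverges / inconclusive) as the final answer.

Let a_n denote the general term. Form the ratio a_{n+1}/a_n and simplify:
a_{n+1}/a_n = (n + 1)/(7*n)
Take the limit as n -> infinity: L = 1/7.
Since L = 1/7 < 1, the ratio test implies the series converges.

converges


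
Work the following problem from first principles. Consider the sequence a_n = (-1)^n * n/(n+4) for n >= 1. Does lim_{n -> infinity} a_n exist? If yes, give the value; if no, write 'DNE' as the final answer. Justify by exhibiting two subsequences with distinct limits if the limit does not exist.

Examine the behaviour of a_n along subsequences.
a_{2k} = 2k/(2k+4) -> 1. a_{2k+1} = -(2k+1)/(2k+5) -> -1.
Since these two subsequential limits are 1 and -1, distinct, the full sequence cannot converge (a convergent sequence has all subsequences tending to the same limit). So lim a_n does not exist.

DNE


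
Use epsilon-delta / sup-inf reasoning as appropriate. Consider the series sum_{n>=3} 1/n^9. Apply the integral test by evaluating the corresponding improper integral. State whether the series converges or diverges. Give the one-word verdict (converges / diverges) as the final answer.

Let f(x) = x^(-9). Then f is positive, continuous, and decreasing on [3, infinity), so the integral test applies.
Compute the improper integral int_{3}^infinity f(x) dx:
  antiderivative F(x) = -1/(8*x^8).
  As x -> infinity, F(x) -> 0 (since p = 9 > 1).
  So int = F(infinity) - F(3) = 0 - (-1/52488) = 1/52488.
  Finite, so by the integral test, the series converges.

converges


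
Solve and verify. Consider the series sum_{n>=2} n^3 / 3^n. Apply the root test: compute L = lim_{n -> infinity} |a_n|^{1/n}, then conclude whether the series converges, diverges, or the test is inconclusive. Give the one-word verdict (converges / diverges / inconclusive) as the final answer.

Let a_n denote the general term. Form |a_n|^(1/n) and simplify:
|a_n|^(1/n) = n^(3/n)/3
Take the limit as n -> infinity: L = 1/3.
Since L = 1/3 < 1, the root test implies convergence.

converges


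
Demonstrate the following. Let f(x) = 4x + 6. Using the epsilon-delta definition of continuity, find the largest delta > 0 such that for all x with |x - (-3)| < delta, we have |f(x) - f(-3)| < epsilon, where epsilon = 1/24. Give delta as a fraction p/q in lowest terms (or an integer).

We compute f(-3) = 4*(-3) + 6 = -6.
|f(x) - f(-3)| = |4x + 6 - (-6)| = |4(x - (-3))| = 4|x - (-3)|.
We need 4|x - (-3)| < 1/24, i.e. |x - (-3)| < 1/24 / 4 = 1/96.
So any delta <= 1/96 works. Conversely, if delta > 1/96, then x = -3 + 1/96 satisfies |x - (-3)| = 1/96 < delta but |f(x) - f(-3)| = 4 * 1/96 = 1/24, which is not < 1/24; so no larger delta works.
Hence the largest such delta is 1/96.

1/96


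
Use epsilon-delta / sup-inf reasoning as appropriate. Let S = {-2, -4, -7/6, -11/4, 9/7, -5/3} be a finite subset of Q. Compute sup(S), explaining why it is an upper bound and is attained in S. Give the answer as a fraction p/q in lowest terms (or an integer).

S is finite, so sup(S) = max(S).
Sorted decreasing:
9/7, -7/6, -5/3, -2, -11/4, -4
The extremum is 9/7.
For every x in S, x <= 9/7. And 9/7 is in S, so it is attained.
Therefore sup(S) = 9/7.

9/7


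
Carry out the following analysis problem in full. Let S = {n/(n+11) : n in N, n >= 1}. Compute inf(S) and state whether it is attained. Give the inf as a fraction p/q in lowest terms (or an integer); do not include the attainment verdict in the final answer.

Analysis:
- Values: 1/12, 2/13, 3/14, 4/15, ... strictly increasing.
- Minimum is 1/12 (n=1); inf = 1/12 (attained).
- n/(n+11) = 1 - 11/(n+11) -> 1 from below as n -> infinity, and never equals 1.
- So sup = 1 (not attained).
Conclusion: inf(S) = 1/12, attained in S.

1/12


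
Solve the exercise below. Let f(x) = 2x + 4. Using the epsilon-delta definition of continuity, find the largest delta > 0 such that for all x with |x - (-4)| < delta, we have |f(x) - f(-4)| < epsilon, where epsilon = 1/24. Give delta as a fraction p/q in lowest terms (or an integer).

We compute f(-4) = 2*(-4) + 4 = -4.
|f(x) - f(-4)| = |2x + 4 - (-4)| = |2(x - (-4))| = 2|x - (-4)|.
We need 2|x - (-4)| < 1/24, i.e. |x - (-4)| < 1/24 / 2 = 1/48.
So any delta <= 1/48 works. Conversely, if delta > 1/48, then x = -4 + 1/48 satisfies |x - (-4)| = 1/48 < delta but |f(x) - f(-4)| = 2 * 1/48 = 1/24, which is not < 1/24; so no larger delta works.
Hence the largest such delta is 1/48.

1/48


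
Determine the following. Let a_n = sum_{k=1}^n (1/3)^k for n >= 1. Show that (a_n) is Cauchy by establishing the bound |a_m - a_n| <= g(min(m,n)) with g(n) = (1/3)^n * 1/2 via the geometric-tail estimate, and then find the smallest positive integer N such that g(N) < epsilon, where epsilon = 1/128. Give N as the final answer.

For m > n >= 1: |a_m - a_n| = sum_{k=n+1}^m (1/3)^k < sum_{k=n+1}^infinity (1/3)^k = (1/3)^(n+1) / (1 - 1/3) = (1/3)^n * (1/3) * (3/2) = (1/3)^n * 1/2.
So g(n) = (1/3)^n / 2. Since g(n) -> 0, (a_n) is Cauchy.
Now solve g(N) < 1/128: (1/3)^N / 2 < 1/128 <=> 3^N > 1 / (2 * 1/128) = 64.
Check powers of 3: 3^3 = 27 <= 64, 3^4 = 81 > 64.
So the smallest such N is 4. Check: g(4) = 1/(2 * 81) = 1/162 < 1/128.

4


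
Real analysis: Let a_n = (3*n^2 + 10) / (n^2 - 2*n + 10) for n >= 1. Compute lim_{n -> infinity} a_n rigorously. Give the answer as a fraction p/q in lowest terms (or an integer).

Divide numerator and denominator by n^2, the highest power:
numerator / n^2 = 3 + 10/n^2
denominator / n^2 = 1 - 2/n + 10/n^2
As n -> infinity, all terms of the form c/n^k (k >= 1) tend to 0.
So numerator / n^2 -> 3 and denominator / n^2 -> 1.
Therefore lim a_n = 3.

3


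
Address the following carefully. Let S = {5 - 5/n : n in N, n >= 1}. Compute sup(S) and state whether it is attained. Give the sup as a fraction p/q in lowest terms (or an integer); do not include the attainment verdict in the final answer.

Analysis:
- Values: 0, 5/2, 10/3, 15/4, ... strictly increasing.
- Minimum is 0 (n=1); inf = 0 (attained).
- 5 - 5/n -> 5 from below; sup = 5, not attained.
Conclusion: sup(S) = 5, not attained in S.

5


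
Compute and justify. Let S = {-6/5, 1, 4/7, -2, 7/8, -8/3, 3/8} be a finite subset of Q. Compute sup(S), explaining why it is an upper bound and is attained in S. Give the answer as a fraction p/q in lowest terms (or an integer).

S is finite, so sup(S) = max(S).
Sorted decreasing:
1, 7/8, 4/7, 3/8, -6/5, -2, -8/3
The extremum is 1.
For every x in S, x <= 1. And 1 is in S, so it is attained.
Therefore sup(S) = 1.

1


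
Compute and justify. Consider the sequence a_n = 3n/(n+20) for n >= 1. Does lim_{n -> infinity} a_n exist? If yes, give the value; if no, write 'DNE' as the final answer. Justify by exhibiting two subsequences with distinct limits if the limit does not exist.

Examine the behaviour of a_n along subsequences.
Even-n subsequence a_{2k} = 3(2k)/(2k+20) -> 3. Odd-n subsequence a_{2k+1} = 3(2k+1)/(2k+21) -> 3. Both tend to 3, which suggests the limit is 3; verify directly.
|a_n - 3| = |3n - 3(n+20)| / (n+20) = 60/(n+20) < 60/n for every n >= 1.
Given epsilon > 0, choose a positive integer N > 60/epsilon. Then for all n >= N, |a_n - 3| < 60/n <= 60/N < epsilon.
So by the definition of the limit, lim a_n exists and equals 3.

3


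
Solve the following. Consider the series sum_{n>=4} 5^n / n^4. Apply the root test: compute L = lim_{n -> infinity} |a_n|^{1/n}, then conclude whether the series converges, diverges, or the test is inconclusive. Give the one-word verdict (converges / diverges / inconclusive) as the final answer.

Let a_n denote the general term. Form |a_n|^(1/n) and simplify:
|a_n|^(1/n) = 5/n^(4/n)
Take the limit as n -> infinity: L = 5.
Since L = 5 > 1, the root test implies divergence.

diverges


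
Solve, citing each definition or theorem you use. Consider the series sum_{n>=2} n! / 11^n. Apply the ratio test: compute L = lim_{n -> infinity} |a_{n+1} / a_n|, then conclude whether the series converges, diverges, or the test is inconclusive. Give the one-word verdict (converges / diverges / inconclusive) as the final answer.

Let a_n denote the general term. Form the ratio a_{n+1}/a_n and simplify:
a_{n+1}/a_n = n/11 + 1/11
Take the limit as n -> infinity: L = infinity.
Since L = infinity > 1 (or L = infinity), the ratio test implies the series diverges.

diverges


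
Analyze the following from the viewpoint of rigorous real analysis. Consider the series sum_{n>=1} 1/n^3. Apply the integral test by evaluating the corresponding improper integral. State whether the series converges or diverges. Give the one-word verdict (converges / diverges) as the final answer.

Let f(x) = x^(-3). Then f is positive, continuous, and decreasing on [1, infinity), so the integral test applies.
Compute the improper integral int_{1}^infinity f(x) dx:
  antiderivative F(x) = -1/(2*x^2).
  As x -> infinity, F(x) -> 0 (since p = 3 > 1).
  So int = F(infinity) - F(1) = 0 - (-1/2) = 1/2.
  Finite, so by the integral test, the series converges.

converges


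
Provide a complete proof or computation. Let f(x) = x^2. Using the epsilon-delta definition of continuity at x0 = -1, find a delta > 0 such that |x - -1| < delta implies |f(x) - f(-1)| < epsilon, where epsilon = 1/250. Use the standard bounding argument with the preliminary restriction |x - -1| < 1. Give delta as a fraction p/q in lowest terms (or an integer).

Factor: |x^2 - (-1)^2| = |x - -1| * |x + -1|.
Impose |x - -1| < 1 first. Then |x + -1| = |(x - -1) + 2*(-1)| <= |x - -1| + 2*|-1| < 1 + 2 = 3.
So |x^2 - (-1)^2| < delta * 3.
We need delta * 3 <= 1/250, i.e. delta <= 1/250/3 = 1/750.
Since 1/750 < 1, this is tighter than 1; take delta = 1/750.
So delta = 1/750 works.

1/750


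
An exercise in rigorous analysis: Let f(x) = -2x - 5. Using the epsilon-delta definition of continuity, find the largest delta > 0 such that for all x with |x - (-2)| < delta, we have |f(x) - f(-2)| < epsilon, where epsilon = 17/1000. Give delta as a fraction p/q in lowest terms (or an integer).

We compute f(-2) = -2*(-2) - 5 = -1.
|f(x) - f(-2)| = |-2x - 5 - (-1)| = |-2(x - (-2))| = 2|x - (-2)|.
We need 2|x - (-2)| < 17/1000, i.e. |x - (-2)| < 17/1000 / 2 = 17/2000.
So any delta <= 17/2000 works. Conversely, if delta > 17/2000, then x = -2 + 17/2000 satisfies |x - (-2)| = 17/2000 < delta but |f(x) - f(-2)| = 2 * 17/2000 = 17/1000, which is not < 17/1000; so no larger delta works.
Hence the largest such delta is 17/2000.

17/2000


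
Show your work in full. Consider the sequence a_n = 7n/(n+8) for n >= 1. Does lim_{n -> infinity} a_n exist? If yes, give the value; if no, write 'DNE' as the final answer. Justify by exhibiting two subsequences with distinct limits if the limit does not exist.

Examine the behaviour of a_n along subsequences.
Even-n subsequence a_{2k} = 7(2k)/(2k+8) -> 7. Odd-n subsequence a_{2k+1} = 7(2k+1)/(2k+9) -> 7. Both tend to 7, which suggests the limit is 7; verify directly.
|a_n - 7| = |7n - 7(n+8)| / (n+8) = 56/(n+8) < 56/n for every n >= 1.
Given epsilon > 0, choose a positive integer N > 56/epsilon. Then for all n >= N, |a_n - 7| < 56/n <= 56/N < epsilon.
So by the definition of the limit, lim a_n exists and equals 7.

7


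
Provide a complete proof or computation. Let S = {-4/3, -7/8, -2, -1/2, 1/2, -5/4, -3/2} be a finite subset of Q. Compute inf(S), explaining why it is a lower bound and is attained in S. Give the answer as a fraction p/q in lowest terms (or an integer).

S is finite, so inf(S) = min(S).
Sorted increasing:
-2, -3/2, -4/3, -5/4, -7/8, -1/2, 1/2
The extremum is -2.
For every x in S, x >= -2. And -2 is in S, so it is attained.
Therefore inf(S) = -2.

-2


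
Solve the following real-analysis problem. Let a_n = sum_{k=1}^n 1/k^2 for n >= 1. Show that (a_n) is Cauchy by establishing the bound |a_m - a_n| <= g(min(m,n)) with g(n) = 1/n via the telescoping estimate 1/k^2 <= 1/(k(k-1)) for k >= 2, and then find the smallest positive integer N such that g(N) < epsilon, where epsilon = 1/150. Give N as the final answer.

For m > n >= 1: |a_m - a_n| = sum_{k=n+1}^m 1/k^2.
Use 1/k^2 <= 1/(k(k-1)) = 1/(k-1) - 1/k for k >= 2:
sum_{k=n+1}^m 1/k^2 <= sum_{k=n+1}^m (1/(k-1) - 1/k) = 1/n - 1/m <= 1/n.
By symmetry the same bound holds with n,m swapped, so |a_m - a_n| <= 1/min(m,n) = g(min(m,n)). Since g(n) -> 0, (a_n) is Cauchy.
Now solve g(N) < 1/150: 1/N < 1/150 <=> N > 1/(1/150) = 150.
The smallest integer strictly greater than 150 is N = 151.
Check: g(151) = 1/151 < 1/150; g(150) = 1/150 >= 1/150. So N = 151.

151


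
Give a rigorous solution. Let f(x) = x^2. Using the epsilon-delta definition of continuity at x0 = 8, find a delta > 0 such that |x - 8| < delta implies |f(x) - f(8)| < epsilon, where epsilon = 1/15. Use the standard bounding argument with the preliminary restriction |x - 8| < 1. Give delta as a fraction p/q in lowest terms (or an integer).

Factor: |x^2 - (8)^2| = |x - 8| * |x + 8|.
Impose |x - 8| < 1 first. Then |x + 8| = |(x - 8) + 2*(8)| <= |x - 8| + 2*|8| < 1 + 16 = 17.
So |x^2 - (8)^2| < delta * 17.
We need delta * 17 <= 1/15, i.e. delta <= 1/15/17 = 1/255.
Since 1/255 < 1, this is tighter than 1; take delta = 1/255.
So delta = 1/255 works.

1/255


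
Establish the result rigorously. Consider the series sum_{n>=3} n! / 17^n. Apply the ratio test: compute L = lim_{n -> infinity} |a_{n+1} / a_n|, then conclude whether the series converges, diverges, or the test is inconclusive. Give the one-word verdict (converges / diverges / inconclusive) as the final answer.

Let a_n denote the general term. Form the ratio a_{n+1}/a_n and simplify:
a_{n+1}/a_n = n/17 + 1/17
Take the limit as n -> infinity: L = infinity.
Since L = infinity > 1 (or L = infinity), the ratio test implies the series diverges.

diverges


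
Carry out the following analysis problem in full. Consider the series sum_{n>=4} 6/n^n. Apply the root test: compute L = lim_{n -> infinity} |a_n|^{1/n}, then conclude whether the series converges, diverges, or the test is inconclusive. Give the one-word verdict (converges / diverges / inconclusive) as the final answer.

Let a_n denote the general term. Form |a_n|^(1/n) and simplify:
|a_n|^(1/n) = 6^(1/n)/n
Take the limit as n -> infinity: L = 0.
Since L = 0 < 1, the root test implies convergence.

converges


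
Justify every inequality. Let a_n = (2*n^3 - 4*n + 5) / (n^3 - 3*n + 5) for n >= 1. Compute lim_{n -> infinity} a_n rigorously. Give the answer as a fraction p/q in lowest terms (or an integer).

Divide numerator and denominator by n^3, the highest power:
numerator / n^3 = 2 - 4/n^2 + 5/n^3
denominator / n^3 = 1 - 3/n^2 + 5/n^3
As n -> infinity, all terms of the form c/n^k (k >= 1) tend to 0.
So numerator / n^3 -> 2 and denominator / n^3 -> 1.
Therefore lim a_n = 2.

2


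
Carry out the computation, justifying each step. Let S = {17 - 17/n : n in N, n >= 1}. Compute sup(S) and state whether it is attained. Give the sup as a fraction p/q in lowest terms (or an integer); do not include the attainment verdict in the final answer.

Analysis:
- Values: 0, 17/2, 34/3, 51/4, ... strictly increasing.
- Minimum is 0 (n=1); inf = 0 (attained).
- 17 - 17/n -> 17 from below; sup = 17, not attained.
Conclusion: sup(S) = 17, not attained in S.

17


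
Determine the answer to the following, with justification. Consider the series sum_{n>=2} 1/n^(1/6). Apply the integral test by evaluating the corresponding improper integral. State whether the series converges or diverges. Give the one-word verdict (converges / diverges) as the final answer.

Let f(x) = x^(-1/6). Then f is positive, continuous, and decreasing on [2, infinity), so the integral test applies.
Compute the improper integral int_{2}^infinity f(x) dx:
  antiderivative F(x) = 6*x^(5/6)/5.
  As x -> infinity, F(x) -> infinity (since p = 1/6 < 1).
  So the integral diverges. By the integral test, the series diverges.

diverges


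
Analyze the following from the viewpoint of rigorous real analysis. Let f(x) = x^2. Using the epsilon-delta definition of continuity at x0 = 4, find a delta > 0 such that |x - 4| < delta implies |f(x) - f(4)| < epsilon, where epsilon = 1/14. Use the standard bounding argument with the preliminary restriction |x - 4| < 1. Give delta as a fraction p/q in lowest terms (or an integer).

Factor: |x^2 - (4)^2| = |x - 4| * |x + 4|.
Impose |x - 4| < 1 first. Then |x + 4| = |(x - 4) + 2*(4)| <= |x - 4| + 2*|4| < 1 + 8 = 9.
So |x^2 - (4)^2| < delta * 9.
We need delta * 9 <= 1/14, i.e. delta <= 1/14/9 = 1/126.
Since 1/126 < 1, this is tighter than 1; take delta = 1/126.
So delta = 1/126 works.

1/126


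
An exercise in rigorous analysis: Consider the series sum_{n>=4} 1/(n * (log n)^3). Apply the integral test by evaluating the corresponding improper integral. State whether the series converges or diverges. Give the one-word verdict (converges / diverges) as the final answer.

Let f(x) = 1/(x*log(x)^3). Then f is positive, continuous, and decreasing on [4, infinity), so the integral test applies.
Compute the improper integral int_{4}^infinity f(x) dx:
  antiderivative F(x) = -1/(2*log(x)^2).
  F(x) -> 0 as x -> infinity.  int = 0 - F(4) = 1/(2*log(4)^2) < infinity. By the integral test, the series converges.

converges


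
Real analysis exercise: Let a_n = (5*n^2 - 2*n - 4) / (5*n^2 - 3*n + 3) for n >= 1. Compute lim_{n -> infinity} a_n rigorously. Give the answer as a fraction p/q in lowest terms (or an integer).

Divide numerator and denominator by n^2, the highest power:
numerator / n^2 = 5 - 2/n - 4/n^2
denominator / n^2 = 5 - 3/n + 3/n^2
As n -> infinity, all terms of the form c/n^k (k >= 1) tend to 0.
So numerator / n^2 -> 5 and denominator / n^2 -> 5.
Therefore lim a_n = 1.

1


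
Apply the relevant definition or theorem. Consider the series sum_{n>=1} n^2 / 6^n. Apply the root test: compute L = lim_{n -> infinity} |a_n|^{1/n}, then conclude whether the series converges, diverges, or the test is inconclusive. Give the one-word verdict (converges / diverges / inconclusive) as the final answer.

Let a_n denote the general term. Form |a_n|^(1/n) and simplify:
|a_n|^(1/n) = n^(2/n)/6
Take the limit as n -> infinity: L = 1/6.
Since L = 1/6 < 1, the root test implies convergence.

converges


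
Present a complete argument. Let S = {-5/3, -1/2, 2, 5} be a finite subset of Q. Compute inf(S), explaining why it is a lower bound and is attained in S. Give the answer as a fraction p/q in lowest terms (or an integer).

S is finite, so inf(S) = min(S).
Sorted increasing:
-5/3, -1/2, 2, 5
The extremum is -5/3.
For every x in S, x >= -5/3. And -5/3 is in S, so it is attained.
Therefore inf(S) = -5/3.

-5/3


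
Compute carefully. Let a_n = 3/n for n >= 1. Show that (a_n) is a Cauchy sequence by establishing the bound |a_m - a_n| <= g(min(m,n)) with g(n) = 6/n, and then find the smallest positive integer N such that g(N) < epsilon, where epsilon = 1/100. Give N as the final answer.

For any m, n >= 1, by the triangle inequality:
|a_m - a_n| = |3/m - 3/n| <= 3*1/m + 3*1/n <= 6/min(m,n).
So g(n) = 6/n bounds the Cauchy difference. Since g(n) -> 0, (a_n) is Cauchy.
Now solve g(N) < 1/100: 6/N < 1/100 <=> N > 6 / (1/100) = 600.
The smallest integer strictly greater than 600 is N = 601.
Check: g(601) = 6/601 = 6/601 < 1/100; g(600) = 1/100 >= 1/100. So N = 601.

601


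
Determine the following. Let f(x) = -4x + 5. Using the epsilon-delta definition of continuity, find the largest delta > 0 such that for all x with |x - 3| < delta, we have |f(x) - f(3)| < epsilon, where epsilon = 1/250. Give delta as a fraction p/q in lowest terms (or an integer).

We compute f(3) = -4*(3) + 5 = -7.
|f(x) - f(3)| = |-4x + 5 - (-7)| = |-4(x - 3)| = 4|x - 3|.
We need 4|x - 3| < 1/250, i.e. |x - 3| < 1/250 / 4 = 1/1000.
So any delta <= 1/1000 works. Conversely, if delta > 1/1000, then x = 3 + 1/1000 satisfies |x - 3| = 1/1000 < delta but |f(x) - f(3)| = 4 * 1/1000 = 1/250, which is not < 1/250; so no larger delta works.
Hence the largest such delta is 1/1000.

1/1000


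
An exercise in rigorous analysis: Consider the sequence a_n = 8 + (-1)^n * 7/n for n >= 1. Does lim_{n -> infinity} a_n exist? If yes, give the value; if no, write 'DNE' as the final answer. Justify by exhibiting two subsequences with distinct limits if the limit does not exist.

Examine the behaviour of a_n along subsequences.
Even-n subsequence a_{2k} = 8 + 7/(2k) -> 8. Odd-n subsequence a_{2k+1} = 8 - 7/(2k+1) -> 8. Both tend to 8, which suggests the limit is 8; verify directly.
|a_n - 8| = |(-1)^n * 7/n| = 7/n for every n >= 1.
Given epsilon > 0, choose a positive integer N > 7/epsilon. Then for all n >= N, |a_n - 8| = 7/n <= 7/N < epsilon.
So by the definition of the limit, lim a_n exists and equals 8.

8


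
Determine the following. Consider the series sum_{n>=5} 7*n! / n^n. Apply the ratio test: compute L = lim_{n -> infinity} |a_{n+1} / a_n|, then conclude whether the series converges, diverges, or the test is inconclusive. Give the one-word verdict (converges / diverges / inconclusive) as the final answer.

Let a_n denote the general term. Form the ratio a_{n+1}/a_n and simplify:
a_{n+1}/a_n = (n/(n + 1))^n
Take the limit as n -> infinity: L = exp(-1).
Since L = exp(-1) < 1, the ratio test implies the series converges.

converges


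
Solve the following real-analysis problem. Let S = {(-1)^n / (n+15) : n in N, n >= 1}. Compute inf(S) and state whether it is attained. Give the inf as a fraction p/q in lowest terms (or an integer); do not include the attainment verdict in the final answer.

Analysis:
- Values: -1/16, 1/17, -1/18, 1/19, -1/20, ...
- Positive terms (even n): 1/(2+15), 1/(4+15), ... decreasing -> max = 1/17 (n=2).
- Negative terms (odd n): -1/(1+15), -1/(3+15), ... increasing -> min = -1/16 (n=1).
- So sup = 1/17 (attained at n=2); inf = -1/16 (attained at n=1).
Conclusion: inf(S) = -1/16, attained in S.

-1/16


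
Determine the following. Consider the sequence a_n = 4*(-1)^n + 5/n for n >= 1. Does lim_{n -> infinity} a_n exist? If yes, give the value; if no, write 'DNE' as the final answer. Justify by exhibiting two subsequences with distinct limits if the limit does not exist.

Examine the behaviour of a_n along subsequences.
a_{2k} = 4 + 5/(2k) -> 4. a_{2k+1} = -4 + 5/(2k+1) -> -4.
Since these two subsequential limits are 4 and -4, distinct, the full sequence cannot converge (a convergent sequence has all subsequences tending to the same limit). So lim a_n does not exist.

DNE


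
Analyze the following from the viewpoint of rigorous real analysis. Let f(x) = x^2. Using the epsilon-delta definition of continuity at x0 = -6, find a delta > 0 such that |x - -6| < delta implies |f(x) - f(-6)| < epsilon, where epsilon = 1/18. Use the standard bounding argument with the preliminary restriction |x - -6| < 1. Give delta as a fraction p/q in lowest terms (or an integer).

Factor: |x^2 - (-6)^2| = |x - -6| * |x + -6|.
Impose |x - -6| < 1 first. Then |x + -6| = |(x - -6) + 2*(-6)| <= |x - -6| + 2*|-6| < 1 + 12 = 13.
So |x^2 - (-6)^2| < delta * 13.
We need delta * 13 <= 1/18, i.e. delta <= 1/18/13 = 1/234.
Since 1/234 < 1, this is tighter than 1; take delta = 1/234.
So delta = 1/234 works.

1/234


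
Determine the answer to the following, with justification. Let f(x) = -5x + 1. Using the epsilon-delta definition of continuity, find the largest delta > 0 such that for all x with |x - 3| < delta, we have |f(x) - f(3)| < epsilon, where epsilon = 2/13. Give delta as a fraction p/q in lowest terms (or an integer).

We compute f(3) = -5*(3) + 1 = -14.
|f(x) - f(3)| = |-5x + 1 - (-14)| = |-5(x - 3)| = 5|x - 3|.
We need 5|x - 3| < 2/13, i.e. |x - 3| < 2/13 / 5 = 2/65.
So any delta <= 2/65 works. Conversely, if delta > 2/65, then x = 3 + 2/65 satisfies |x - 3| = 2/65 < delta but |f(x) - f(3)| = 5 * 2/65 = 2/13, which is not < 2/13; so no larger delta works.
Hence the largest such delta is 2/65.

2/65


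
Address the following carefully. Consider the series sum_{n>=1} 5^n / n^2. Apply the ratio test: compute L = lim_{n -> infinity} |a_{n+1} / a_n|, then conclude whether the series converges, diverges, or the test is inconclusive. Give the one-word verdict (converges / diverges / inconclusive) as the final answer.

Let a_n denote the general term. Form the ratio a_{n+1}/a_n and simplify:
a_{n+1}/a_n = 5*n^2/(n + 1)^2
Take the limit as n -> infinity: L = 5.
Since L = 5 > 1 (or L = infinity), the ratio test implies the series diverges.

diverges


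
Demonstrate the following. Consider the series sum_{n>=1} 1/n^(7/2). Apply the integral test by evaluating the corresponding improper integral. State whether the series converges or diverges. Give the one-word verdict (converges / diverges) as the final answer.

Let f(x) = x^(-7/2). Then f is positive, continuous, and decreasing on [1, infinity), so the integral test applies.
Compute the improper integral int_{1}^infinity f(x) dx:
  antiderivative F(x) = -2/(5*x^(5/2)).
  As x -> infinity, F(x) -> 0 (since p = 7/2 > 1).
  So int = F(infinity) - F(1) = 0 - (-2/5) = 2/5.
  Finite, so by the integral test, the series converges.

converges


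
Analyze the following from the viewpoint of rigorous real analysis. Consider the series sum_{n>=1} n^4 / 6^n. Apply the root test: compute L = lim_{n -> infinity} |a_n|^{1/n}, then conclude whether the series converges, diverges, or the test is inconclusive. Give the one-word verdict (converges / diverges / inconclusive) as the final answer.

Let a_n denote the general term. Form |a_n|^(1/n) and simplify:
|a_n|^(1/n) = n^(4/n)/6
Take the limit as n -> infinity: L = 1/6.
Since L = 1/6 < 1, the root test implies convergence.

converges


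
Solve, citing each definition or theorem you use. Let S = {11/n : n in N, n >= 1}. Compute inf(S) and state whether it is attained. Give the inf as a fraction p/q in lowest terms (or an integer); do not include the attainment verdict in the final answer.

Analysis:
- Values: 11, 11/2, 11/3, 11/4, ... strictly decreasing.
- The maximum is 11 (n=1); sup = 11 (attained).
- The set is bounded below by 0; 11/n -> 0 so 0 is the greatest lower bound.
- 0 is not in the set, so inf = 0 is not attained.
Conclusion: inf(S) = 0, not attained in S.

0


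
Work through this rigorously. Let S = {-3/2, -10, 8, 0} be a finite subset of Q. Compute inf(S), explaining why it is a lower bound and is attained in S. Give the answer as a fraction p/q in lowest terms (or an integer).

S is finite, so inf(S) = min(S).
Sorted increasing:
-10, -3/2, 0, 8
The extremum is -10.
For every x in S, x >= -10. And -10 is in S, so it is attained.
Therefore inf(S) = -10.

-10


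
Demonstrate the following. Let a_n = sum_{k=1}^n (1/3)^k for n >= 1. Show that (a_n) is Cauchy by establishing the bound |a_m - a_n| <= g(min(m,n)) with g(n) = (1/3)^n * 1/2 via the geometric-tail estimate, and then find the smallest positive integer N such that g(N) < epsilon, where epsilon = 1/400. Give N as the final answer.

For m > n >= 1: |a_m - a_n| = sum_{k=n+1}^m (1/3)^k < sum_{k=n+1}^infinity (1/3)^k = (1/3)^(n+1) / (1 - 1/3) = (1/3)^n * (1/3) * (3/2) = (1/3)^n * 1/2.
So g(n) = (1/3)^n / 2. Since g(n) -> 0, (a_n) is Cauchy.
Now solve g(N) < 1/400: (1/3)^N / 2 < 1/400 <=> 3^N > 1 / (2 * 1/400) = 200.
Check powers of 3: 3^4 = 81 <= 200, 3^5 = 243 > 200.
So the smallest such N is 5. Check: g(5) = 1/(2 * 243) = 1/486 < 1/400.

5


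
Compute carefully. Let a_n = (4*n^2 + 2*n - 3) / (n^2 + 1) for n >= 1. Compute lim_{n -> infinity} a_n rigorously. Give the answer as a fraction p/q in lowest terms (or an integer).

Divide numerator and denominator by n^2, the highest power:
numerator / n^2 = 4 + 2/n - 3/n^2
denominator / n^2 = 1 + n^(-2)
As n -> infinity, all terms of the form c/n^k (k >= 1) tend to 0.
So numerator / n^2 -> 4 and denominator / n^2 -> 1.
Therefore lim a_n = 4.

4


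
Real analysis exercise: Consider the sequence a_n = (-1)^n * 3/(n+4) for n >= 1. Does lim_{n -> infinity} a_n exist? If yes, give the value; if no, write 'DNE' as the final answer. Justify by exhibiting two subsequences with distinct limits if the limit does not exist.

Examine the behaviour of a_n along subsequences.
Even-n subsequence a_{2k} = 3/(2k+4) -> 0. Odd-n subsequence a_{2k+1} = -3/(2k+5) -> 0. Both tend to 0, which suggests the limit is 0; verify directly.
|a_n - 0| = 3/(n+4) < 3/n for every n >= 1.
Given epsilon > 0, choose a positive integer N > 3/epsilon. Then for all n >= N, |a_n| < 3/n <= 3/N < epsilon.
So by the definition of the limit, lim a_n exists and equals 0.

0


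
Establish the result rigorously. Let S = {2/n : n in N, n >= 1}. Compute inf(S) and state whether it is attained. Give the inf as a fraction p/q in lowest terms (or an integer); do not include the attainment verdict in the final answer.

Analysis:
- Values: 2, 1, 2/3, 1/2, ... strictly decreasing.
- The maximum is 2 (n=1); sup = 2 (attained).
- The set is bounded below by 0; 2/n -> 0 so 0 is the greatest lower bound.
- 0 is not in the set, so inf = 0 is not attained.
Conclusion: inf(S) = 0, not attained in S.

0


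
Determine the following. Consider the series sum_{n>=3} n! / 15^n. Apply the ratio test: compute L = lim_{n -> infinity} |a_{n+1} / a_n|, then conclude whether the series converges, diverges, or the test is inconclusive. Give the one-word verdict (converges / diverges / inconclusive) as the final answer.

Let a_n denote the general term. Form the ratio a_{n+1}/a_n and simplify:
a_{n+1}/a_n = n/15 + 1/15
Take the limit as n -> infinity: L = infinity.
Since L = infinity > 1 (or L = infinity), the ratio test implies the series diverges.

diverges


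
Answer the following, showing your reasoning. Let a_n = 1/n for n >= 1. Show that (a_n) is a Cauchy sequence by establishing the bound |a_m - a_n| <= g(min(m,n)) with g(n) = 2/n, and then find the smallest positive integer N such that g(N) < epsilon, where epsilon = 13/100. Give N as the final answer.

For any m, n >= 1, by the triangle inequality:
|a_m - a_n| = |1/m - 1/n| <= 1/m + 1/n <= 2/min(m,n).
So g(n) = 2/n bounds the Cauchy difference. Since g(n) -> 0, (a_n) is Cauchy.
Now solve g(N) < 13/100: 2/N < 13/100 <=> N > 2 / (13/100) = 200/13.
The smallest integer strictly greater than 200/13 is N = 16.
Check: g(16) = 2/16 = 1/8 < 13/100; g(15) = 2/15 >= 13/100. So N = 16.

16


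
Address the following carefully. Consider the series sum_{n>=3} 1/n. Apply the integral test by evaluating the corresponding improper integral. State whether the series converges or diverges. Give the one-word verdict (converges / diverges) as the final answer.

Let f(x) = 1/x. Then f is positive, continuous, and decreasing on [3, infinity), so the integral test applies.
Compute the improper integral int_{3}^infinity f(x) dx:
  antiderivative F(x) = log(x).
  As x -> infinity, log(x) -> infinity.
  So int = infinity - log(3) = infinity. By the integral test, the series diverges.

diverges


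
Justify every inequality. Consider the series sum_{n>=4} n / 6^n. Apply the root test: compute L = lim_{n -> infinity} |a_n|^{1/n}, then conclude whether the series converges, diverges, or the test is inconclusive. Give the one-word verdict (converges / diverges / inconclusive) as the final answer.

Let a_n denote the general term. Form |a_n|^(1/n) and simplify:
|a_n|^(1/n) = n^(1/n)/6
Take the limit as n -> infinity: L = 1/6.
Since L = 1/6 < 1, the root test implies convergence.

converges
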